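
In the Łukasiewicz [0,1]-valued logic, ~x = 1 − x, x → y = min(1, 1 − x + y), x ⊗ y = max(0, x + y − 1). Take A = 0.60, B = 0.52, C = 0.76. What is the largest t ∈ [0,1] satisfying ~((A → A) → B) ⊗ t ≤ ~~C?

1.00

A → A = min(1, 1 − 0.60 + 0.60) = min(1, 1.00) = 1.00
(A → A) → B = min(1, 1 − 1.00 + 0.52) = min(1, 0.52) = 0.52
~((A → A) → B) = 1 − 0.52 = 0.48
So the left factor is ~((A → A) → B) = 0.48.
~C = 1 − 0.76 = 0.24
~~C = 1 − 0.24 = 0.76
So the right-hand bound is ~~C = 0.76.
The residuum of the Łukasiewicz t-norm gives the supremum: min(1, 1 − 0.48 + 0.76).
1 − 0.48 + 0.76 = 1.28, so t = min(1, 1.28) = 1.00.
Check: 0.48 ⊗ 1.00 = max(0, 0.48) = 0.48 ≤ 0.76.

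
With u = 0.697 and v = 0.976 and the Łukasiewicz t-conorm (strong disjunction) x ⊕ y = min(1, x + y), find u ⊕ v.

1.000

u ⊕ v = min(1, 0.697 + 0.976) = min(1, 1.673) = 1.000
For comparison, the Gödel t-conorm max(x, y) would give 0.976.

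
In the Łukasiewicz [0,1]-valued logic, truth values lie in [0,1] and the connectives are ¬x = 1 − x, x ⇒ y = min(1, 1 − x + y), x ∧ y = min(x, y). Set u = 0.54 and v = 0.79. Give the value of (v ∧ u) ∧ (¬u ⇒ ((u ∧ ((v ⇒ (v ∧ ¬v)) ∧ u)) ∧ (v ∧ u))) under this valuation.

0.54

v ∧ u = min(0.79, 0.54) = 0.54
¬u = 1 − 0.54 = 0.46
¬v = 1 − 0.79 = 0.21
v ∧ ¬v = min(0.79, 0.21) = 0.21
v ⇒ (v ∧ ¬v) = min(1, 1 − 0.79 + 0.21) = min(1, 0.42) = 0.42
(v ⇒ (v ∧ ¬v)) ∧ u = min(0.42, 0.54) = 0.42
u ∧ ((v ⇒ (v ∧ ¬v)) ∧ u) = min(0.54, 0.42) = 0.42
(u ∧ ((v ⇒ (v ∧ ¬v)) ∧ u)) ∧ (v ∧ u) = min(0.42, 0.54) = 0.42
¬u ⇒ ((u ∧ ((v ⇒ (v ∧ ¬v)) ∧ u)) ∧ (v ∧ u)) = min(1, 1 − 0.46 + 0.42) = min(1, 0.96) = 0.96
(v ∧ u) ∧ (¬u ⇒ ((u ∧ ((v ⇒ (v ∧ ¬v)) ∧ u)) ∧ (v ∧ u))) = min(0.54, 0.96) = 0.54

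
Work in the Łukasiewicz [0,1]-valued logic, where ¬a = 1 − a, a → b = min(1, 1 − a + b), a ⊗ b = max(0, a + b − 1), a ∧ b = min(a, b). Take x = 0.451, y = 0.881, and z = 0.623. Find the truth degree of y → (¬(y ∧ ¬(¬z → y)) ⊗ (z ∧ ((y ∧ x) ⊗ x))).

0.119

¬z = 1 − 0.623 = 0.377
¬z → y = min(1, 1 − 0.377 + 0.881) = min(1, 1.504) = 1.000
¬(¬z → y) = 1 − 1.000 = 0.000
y ∧ ¬(¬z → y) = min(0.881, 0.000) = 0.000
¬(y ∧ ¬(¬z → y)) = 1 − 0.000 = 1.000
y ∧ x = min(0.881, 0.451) = 0.451
(y ∧ x) ⊗ x = max(0, 0.451 + 0.451 − 1) = max(0, -0.098) = 0.000
z ∧ ((y ∧ x) ⊗ x) = min(0.623, 0.000) = 0.000
¬(y ∧ ¬(¬z → y)) ⊗ (z ∧ ((y ∧ x) ⊗ x)) = max(0, 1.000 + 0.000 − 1) = max(0, 0.000) = 0.000
y → (¬(y ∧ ¬(¬z → y)) ⊗ (z ∧ ((y ∧ x) ⊗ x))) = min(1, 1 − 0.881 + 0.000) = min(1, 0.119) = 0.119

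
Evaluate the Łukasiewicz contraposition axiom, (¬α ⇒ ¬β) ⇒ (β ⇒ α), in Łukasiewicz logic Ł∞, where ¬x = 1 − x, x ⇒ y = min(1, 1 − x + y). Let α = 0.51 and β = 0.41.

¬α = 1 − 0.51 = 0.49
¬β = 1 − 0.41 = 0.59
¬α ⇒ ¬β = min(1, 1 − 0.49 + 0.59) = min(1, 1.10) = 1.00
β ⇒ α = min(1, 1 − 0.41 + 0.51) = min(1, 1.10) = 1.00
(¬α ⇒ ¬β) ⇒ (β ⇒ α) = min(1, 1 − 1.00 + 1.00) = min(1, 1.00) = 1.00
(As expected: an axiom of Ł∞, always 1.)

1.00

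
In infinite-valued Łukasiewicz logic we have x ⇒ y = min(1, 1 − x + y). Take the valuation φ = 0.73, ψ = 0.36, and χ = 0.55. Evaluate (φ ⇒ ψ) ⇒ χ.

φ ⇒ ψ = min(1, 1 − 0.73 + 0.36) = min(1, 0.63) = 0.63
(φ ⇒ ψ) ⇒ χ = min(1, 1 − 0.63 + 0.55) = min(1, 0.92) = 0.92

0.92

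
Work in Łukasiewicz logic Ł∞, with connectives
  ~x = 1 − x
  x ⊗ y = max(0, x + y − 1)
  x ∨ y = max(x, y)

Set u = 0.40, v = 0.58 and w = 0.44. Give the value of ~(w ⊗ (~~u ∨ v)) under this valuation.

~u = 1 − 0.40 = 0.60
~~u = 1 − 0.60 = 0.40
~~u ∨ v = max(0.40, 0.58) = 0.58
w ⊗ (~~u ∨ v) = max(0, 0.44 + 0.58 − 1) = max(0, 0.02) = 0.02
~(w ⊗ (~~u ∨ v)) = 1 − 0.02 = 0.98

0.98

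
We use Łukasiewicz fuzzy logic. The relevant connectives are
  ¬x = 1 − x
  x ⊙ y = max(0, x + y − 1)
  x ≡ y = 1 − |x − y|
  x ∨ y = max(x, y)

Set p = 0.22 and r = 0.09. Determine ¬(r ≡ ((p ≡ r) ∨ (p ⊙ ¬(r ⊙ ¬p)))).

p ≡ r = 1 − |0.22 − 0.09| = 1 − 0.13 = 0.87
¬p = 1 − 0.22 = 0.78
r ⊙ ¬p = max(0, 0.09 + 0.78 − 1) = max(0, -0.13) = 0.00
¬(r ⊙ ¬p) = 1 − 0.00 = 1.00
p ⊙ ¬(r ⊙ ¬p) = max(0, 0.22 + 1.00 − 1) = max(0, 0.22) = 0.22
(p ≡ r) ∨ (p ⊙ ¬(r ⊙ ¬p)) = max(0.87, 0.22) = 0.87
r ≡ ((p ≡ r) ∨ (p ⊙ ¬(r ⊙ ¬p))) = 1 − |0.09 − 0.87| = 1 − 0.78 = 0.22
¬(r ≡ ((p ≡ r) ∨ (p ⊙ ¬(r ⊙ ¬p)))) = 1 − 0.22 = 0.78

0.78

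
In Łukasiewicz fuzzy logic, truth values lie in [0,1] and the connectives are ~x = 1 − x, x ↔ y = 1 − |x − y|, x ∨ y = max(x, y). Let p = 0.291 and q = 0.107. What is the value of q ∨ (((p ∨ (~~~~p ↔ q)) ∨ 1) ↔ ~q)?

0.893

~p = 1 − 0.291 = 0.709
~~p = 1 − 0.709 = 0.291
~~~p = 1 − 0.291 = 0.709
~~~~p = 1 − 0.709 = 0.291
~~~~p ↔ q = 1 − |0.291 − 0.107| = 1 − 0.184 = 0.816
p ∨ (~~~~p ↔ q) = max(0.291, 0.816) = 0.816
(p ∨ (~~~~p ↔ q)) ∨ 1 = max(0.816, 1.000) = 1.000
~q = 1 − 0.107 = 0.893
((p ∨ (~~~~p ↔ q)) ∨ 1) ↔ ~q = 1 − |1.000 − 0.893| = 1 − 0.107 = 0.893
q ∨ (((p ∨ (~~~~p ↔ q)) ∨ 1) ↔ ~q) = max(0.107, 0.893) = 0.893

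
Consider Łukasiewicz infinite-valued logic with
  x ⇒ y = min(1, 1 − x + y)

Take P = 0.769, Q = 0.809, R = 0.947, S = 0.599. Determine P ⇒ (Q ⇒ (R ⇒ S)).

1.000

R ⇒ S = min(1, 1 − 0.947 + 0.599) = min(1, 0.652) = 0.652
Q ⇒ (R ⇒ S) = min(1, 1 − 0.809 + 0.652) = min(1, 0.843) = 0.843
P ⇒ (Q ⇒ (R ⇒ S)) = min(1, 1 − 0.769 + 0.843) = min(1, 1.074) = 1.000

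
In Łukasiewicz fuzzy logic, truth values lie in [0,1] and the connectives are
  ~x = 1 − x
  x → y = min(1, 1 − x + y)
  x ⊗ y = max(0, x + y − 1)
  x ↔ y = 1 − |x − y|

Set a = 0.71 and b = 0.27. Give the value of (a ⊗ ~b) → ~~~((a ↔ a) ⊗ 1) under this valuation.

0.56

~b = 1 − 0.27 = 0.73
a ⊗ ~b = max(0, 0.71 + 0.73 − 1) = max(0, 0.44) = 0.44
a ↔ a = 1 − |0.71 − 0.71| = 1 − 0.00 = 1.00
(a ↔ a) ⊗ 1 = max(0, 1.00 + 1.00 − 1) = max(0, 1.00) = 1.00
~((a ↔ a) ⊗ 1) = 1 − 1.00 = 0.00
~~((a ↔ a) ⊗ 1) = 1 − 0.00 = 1.00
~~~((a ↔ a) ⊗ 1) = 1 − 1.00 = 0.00
(a ⊗ ~b) → ~~~((a ↔ a) ⊗ 1) = min(1, 1 − 0.44 + 0.00) = min(1, 0.56) = 0.56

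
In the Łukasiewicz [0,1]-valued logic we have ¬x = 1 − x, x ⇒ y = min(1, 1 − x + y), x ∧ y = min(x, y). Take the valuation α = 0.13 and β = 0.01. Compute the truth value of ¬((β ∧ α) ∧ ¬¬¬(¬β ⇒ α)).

β ∧ α = min(0.01, 0.13) = 0.01
¬β = 1 − 0.01 = 0.99
¬β ⇒ α = min(1, 1 − 0.99 + 0.13) = min(1, 0.14) = 0.14
¬(¬β ⇒ α) = 1 − 0.14 = 0.86
¬¬(¬β ⇒ α) = 1 − 0.86 = 0.14
¬¬¬(¬β ⇒ α) = 1 − 0.14 = 0.86
(β ∧ α) ∧ ¬¬¬(¬β ⇒ α) = min(0.01, 0.86) = 0.01
¬((β ∧ α) ∧ ¬¬¬(¬β ⇒ α)) = 1 − 0.01 = 0.99

0.99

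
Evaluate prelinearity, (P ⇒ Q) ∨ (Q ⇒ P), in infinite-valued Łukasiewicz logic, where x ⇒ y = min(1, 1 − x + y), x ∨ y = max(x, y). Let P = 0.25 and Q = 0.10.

1.00

P ⇒ Q = min(1, 1 − 0.25 + 0.10) = min(1, 0.85) = 0.85
Q ⇒ P = min(1, 1 − 0.10 + 0.25) = min(1, 1.15) = 1.00
(P ⇒ Q) ∨ (Q ⇒ P) = max(0.85, 1.00) = 1.00
(As expected: a Ł∞-tautology — holds in every MV-chain.)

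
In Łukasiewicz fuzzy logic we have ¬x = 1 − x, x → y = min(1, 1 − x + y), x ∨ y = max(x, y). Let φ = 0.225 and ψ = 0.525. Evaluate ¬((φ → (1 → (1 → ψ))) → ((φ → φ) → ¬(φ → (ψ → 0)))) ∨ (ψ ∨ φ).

1.000

1 → ψ = min(1, 1 − 1.000 + 0.525) = min(1, 0.525) = 0.525
1 → (1 → ψ) = min(1, 1 − 1.000 + 0.525) = min(1, 0.525) = 0.525
φ → (1 → (1 → ψ)) = min(1, 1 − 0.225 + 0.525) = min(1, 1.300) = 1.000
φ → φ = min(1, 1 − 0.225 + 0.225) = min(1, 1.000) = 1.000
ψ → 0 = min(1, 1 − 0.525 + 0.000) = min(1, 0.475) = 0.475
φ → (ψ → 0) = min(1, 1 − 0.225 + 0.475) = min(1, 1.250) = 1.000
¬(φ → (ψ → 0)) = 1 − 1.000 = 0.000
(φ → φ) → ¬(φ → (ψ → 0)) = min(1, 1 − 1.000 + 0.000) = min(1, 0.000) = 0.000
(φ → (1 → (1 → ψ))) → ((φ → φ) → ¬(φ → (ψ → 0))) = min(1, 1 − 1.000 + 0.000) = min(1, 0.000) = 0.000
¬((φ → (1 → (1 → ψ))) → ((φ → φ) → ¬(φ → (ψ → 0)))) = 1 − 0.000 = 1.000
ψ ∨ φ = max(0.525, 0.225) = 0.525
¬((φ → (1 → (1 → ψ))) → ((φ → φ) → ¬(φ → (ψ → 0)))) ∨ (ψ ∨ φ) = max(1.000, 0.525) = 1.000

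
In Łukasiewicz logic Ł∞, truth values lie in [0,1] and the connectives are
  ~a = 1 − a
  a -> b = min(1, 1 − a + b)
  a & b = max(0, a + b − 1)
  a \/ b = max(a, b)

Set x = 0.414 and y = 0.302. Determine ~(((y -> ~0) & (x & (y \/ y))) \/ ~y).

~0 = 1 − 0.000 = 1.000
y -> ~0 = min(1, 1 − 0.302 + 1.000) = min(1, 1.698) = 1.000
y \/ y = max(0.302, 0.302) = 0.302
x & (y \/ y) = max(0, 0.414 + 0.302 − 1) = max(0, -0.284) = 0.000
(y -> ~0) & (x & (y \/ y)) = max(0, 1.000 + 0.000 − 1) = max(0, 0.000) = 0.000
~y = 1 − 0.302 = 0.698
((y -> ~0) & (x & (y \/ y))) \/ ~y = max(0.000, 0.698) = 0.698
~(((y -> ~0) & (x & (y \/ y))) \/ ~y) = 1 − 0.698 = 0.302

0.302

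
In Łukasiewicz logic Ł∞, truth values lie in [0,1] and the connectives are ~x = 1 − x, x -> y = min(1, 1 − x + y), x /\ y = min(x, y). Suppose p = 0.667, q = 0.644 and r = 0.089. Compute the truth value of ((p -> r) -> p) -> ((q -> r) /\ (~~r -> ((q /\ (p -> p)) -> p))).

0.445

p -> r = min(1, 1 − 0.667 + 0.089) = min(1, 0.422) = 0.422
(p -> r) -> p = min(1, 1 − 0.422 + 0.667) = min(1, 1.245) = 1.000
q -> r = min(1, 1 − 0.644 + 0.089) = min(1, 0.445) = 0.445
~r = 1 − 0.089 = 0.911
~~r = 1 − 0.911 = 0.089
p -> p = min(1, 1 − 0.667 + 0.667) = min(1, 1.000) = 1.000
q /\ (p -> p) = min(0.644, 1.000) = 0.644
(q /\ (p -> p)) -> p = min(1, 1 − 0.644 + 0.667) = min(1, 1.023) = 1.000
~~r -> ((q /\ (p -> p)) -> p) = min(1, 1 − 0.089 + 1.000) = min(1, 1.911) = 1.000
(q -> r) /\ (~~r -> ((q /\ (p -> p)) -> p)) = min(0.445, 1.000) = 0.445
((p -> r) -> p) -> ((q -> r) /\ (~~r -> ((q /\ (p -> p)) -> p))) = min(1, 1 − 1.000 + 0.445) = min(1, 0.445) = 0.445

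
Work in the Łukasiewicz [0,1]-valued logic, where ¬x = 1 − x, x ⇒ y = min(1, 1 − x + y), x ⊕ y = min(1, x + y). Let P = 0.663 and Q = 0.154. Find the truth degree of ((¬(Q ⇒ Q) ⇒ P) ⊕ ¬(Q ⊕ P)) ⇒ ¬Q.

0.846

Q ⇒ Q = min(1, 1 − 0.154 + 0.154) = min(1, 1.000) = 1.000
¬(Q ⇒ Q) = 1 − 1.000 = 0.000
¬(Q ⇒ Q) ⇒ P = min(1, 1 − 0.000 + 0.663) = min(1, 1.663) = 1.000
Q ⊕ P = min(1, 0.154 + 0.663) = min(1, 0.817) = 0.817
¬(Q ⊕ P) = 1 − 0.817 = 0.183
(¬(Q ⇒ Q) ⇒ P) ⊕ ¬(Q ⊕ P) = min(1, 1.000 + 0.183) = min(1, 1.183) = 1.000
¬Q = 1 − 0.154 = 0.846
((¬(Q ⇒ Q) ⇒ P) ⊕ ¬(Q ⊕ P)) ⇒ ¬Q = min(1, 1 − 1.000 + 0.846) = min(1, 0.846) = 0.846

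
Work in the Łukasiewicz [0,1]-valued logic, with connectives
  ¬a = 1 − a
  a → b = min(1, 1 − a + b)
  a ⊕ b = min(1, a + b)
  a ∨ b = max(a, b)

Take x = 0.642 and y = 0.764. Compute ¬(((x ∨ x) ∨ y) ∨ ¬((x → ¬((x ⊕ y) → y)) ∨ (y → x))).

x ∨ x = max(0.642, 0.642) = 0.642
(x ∨ x) ∨ y = max(0.642, 0.764) = 0.764
x ⊕ y = min(1, 0.642 + 0.764) = min(1, 1.406) = 1.000
(x ⊕ y) → y = min(1, 1 − 1.000 + 0.764) = min(1, 0.764) = 0.764
¬((x ⊕ y) → y) = 1 − 0.764 = 0.236
x → ¬((x ⊕ y) → y) = min(1, 1 − 0.642 + 0.236) = min(1, 0.594) = 0.594
y → x = min(1, 1 − 0.764 + 0.642) = min(1, 0.878) = 0.878
(x → ¬((x ⊕ y) → y)) ∨ (y → x) = max(0.594, 0.878) = 0.878
¬((x → ¬((x ⊕ y) → y)) ∨ (y → x)) = 1 − 0.878 = 0.122
((x ∨ x) ∨ y) ∨ ¬((x → ¬((x ⊕ y) → y)) ∨ (y → x)) = max(0.764, 0.122) = 0.764
¬(((x ∨ x) ∨ y) ∨ ¬((x → ¬((x ⊕ y) → y)) ∨ (y → x))) = 1 − 0.764 = 0.236

0.236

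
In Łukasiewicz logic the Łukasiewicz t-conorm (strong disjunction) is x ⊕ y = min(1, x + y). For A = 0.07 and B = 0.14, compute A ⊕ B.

0.21

A ⊕ B = min(1, 0.07 + 0.14) = min(1, 0.21) = 0.21
For comparison, the Gödel t-conorm max(x, y) would give 0.14.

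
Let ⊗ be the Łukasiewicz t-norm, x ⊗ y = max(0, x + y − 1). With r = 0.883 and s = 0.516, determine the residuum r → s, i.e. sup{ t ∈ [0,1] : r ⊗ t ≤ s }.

0.633

The residuum of the Łukasiewicz t-norm gives the supremum: min(1, 1 − 0.883 + 0.516).
1 − 0.883 + 0.516 = 0.633, so t = min(1, 0.633) = 0.633.
Check: 0.883 ⊗ 0.633 = max(0, 0.516) = 0.516 ≤ 0.516.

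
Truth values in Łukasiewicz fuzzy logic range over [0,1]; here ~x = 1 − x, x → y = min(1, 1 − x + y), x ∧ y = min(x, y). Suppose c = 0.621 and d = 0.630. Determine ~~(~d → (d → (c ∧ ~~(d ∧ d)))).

1.000

~d = 1 − 0.630 = 0.370
d ∧ d = min(0.630, 0.630) = 0.630
~(d ∧ d) = 1 − 0.630 = 0.370
~~(d ∧ d) = 1 − 0.370 = 0.630
c ∧ ~~(d ∧ d) = min(0.621, 0.630) = 0.621
d → (c ∧ ~~(d ∧ d)) = min(1, 1 − 0.630 + 0.621) = min(1, 0.991) = 0.991
~d → (d → (c ∧ ~~(d ∧ d))) = min(1, 1 − 0.370 + 0.991) = min(1, 1.621) = 1.000
~(~d → (d → (c ∧ ~~(d ∧ d)))) = 1 − 1.000 = 0.000
~~(~d → (d → (c ∧ ~~(d ∧ d)))) = 1 − 0.000 = 1.000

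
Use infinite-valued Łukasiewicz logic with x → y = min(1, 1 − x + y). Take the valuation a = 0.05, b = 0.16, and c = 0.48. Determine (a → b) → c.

a → b = min(1, 1 − 0.05 + 0.16) = min(1, 1.11) = 1.00
(a → b) → c = min(1, 1 − 1.00 + 0.48) = min(1, 0.48) = 0.48

0.48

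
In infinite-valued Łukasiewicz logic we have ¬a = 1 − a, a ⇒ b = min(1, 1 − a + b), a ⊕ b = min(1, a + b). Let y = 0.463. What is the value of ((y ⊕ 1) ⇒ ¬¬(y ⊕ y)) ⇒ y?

0.537

y ⊕ 1 = min(1, 0.463 + 1.000) = min(1, 1.463) = 1.000
y ⊕ y = min(1, 0.463 + 0.463) = min(1, 0.926) = 0.926
¬(y ⊕ y) = 1 − 0.926 = 0.074
¬¬(y ⊕ y) = 1 − 0.074 = 0.926
(y ⊕ 1) ⇒ ¬¬(y ⊕ y) = min(1, 1 − 1.000 + 0.926) = min(1, 0.926) = 0.926
((y ⊕ 1) ⇒ ¬¬(y ⊕ y)) ⇒ y = min(1, 1 − 0.926 + 0.463) = min(1, 0.537) = 0.537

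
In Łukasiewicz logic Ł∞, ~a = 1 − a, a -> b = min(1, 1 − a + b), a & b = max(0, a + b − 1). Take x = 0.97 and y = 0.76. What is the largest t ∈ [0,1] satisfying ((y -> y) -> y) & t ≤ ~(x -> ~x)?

y -> y = min(1, 1 − 0.76 + 0.76) = min(1, 1.00) = 1.00
(y -> y) -> y = min(1, 1 − 1.00 + 0.76) = min(1, 0.76) = 0.76
So the left factor is (y -> y) -> y = 0.76.
~x = 1 − 0.97 = 0.03
x -> ~x = min(1, 1 − 0.97 + 0.03) = min(1, 0.06) = 0.06
~(x -> ~x) = 1 − 0.06 = 0.94
So the right-hand bound is ~(x -> ~x) = 0.94.
The residuum of the Łukasiewicz t-norm gives the supremum: min(1, 1 − 0.76 + 0.94).
1 − 0.76 + 0.94 = 1.18, so t = min(1, 1.18) = 1.00.
Check: 0.76 & 1.00 = max(0, 0.76) = 0.76 ≤ 0.94.

1.00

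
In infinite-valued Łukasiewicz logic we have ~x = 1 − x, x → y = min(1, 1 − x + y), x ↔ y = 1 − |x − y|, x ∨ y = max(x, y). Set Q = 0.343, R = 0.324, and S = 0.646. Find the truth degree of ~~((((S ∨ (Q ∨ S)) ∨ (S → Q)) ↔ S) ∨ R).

0.949

Q ∨ S = max(0.343, 0.646) = 0.646
S ∨ (Q ∨ S) = max(0.646, 0.646) = 0.646
S → Q = min(1, 1 − 0.646 + 0.343) = min(1, 0.697) = 0.697
(S ∨ (Q ∨ S)) ∨ (S → Q) = max(0.646, 0.697) = 0.697
((S ∨ (Q ∨ S)) ∨ (S → Q)) ↔ S = 1 − |0.697 − 0.646| = 1 − 0.051 = 0.949
(((S ∨ (Q ∨ S)) ∨ (S → Q)) ↔ S) ∨ R = max(0.949, 0.324) = 0.949
~((((S ∨ (Q ∨ S)) ∨ (S → Q)) ↔ S) ∨ R) = 1 − 0.949 = 0.051
~~((((S ∨ (Q ∨ S)) ∨ (S → Q)) ↔ S) ∨ R) = 1 − 0.051 = 0.949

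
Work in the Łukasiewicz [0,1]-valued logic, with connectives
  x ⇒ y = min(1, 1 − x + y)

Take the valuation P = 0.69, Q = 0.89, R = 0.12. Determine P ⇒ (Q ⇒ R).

0.54

Q ⇒ R = min(1, 1 − 0.89 + 0.12) = min(1, 0.23) = 0.23
P ⇒ (Q ⇒ R) = min(1, 1 − 0.69 + 0.23) = min(1, 0.54) = 0.54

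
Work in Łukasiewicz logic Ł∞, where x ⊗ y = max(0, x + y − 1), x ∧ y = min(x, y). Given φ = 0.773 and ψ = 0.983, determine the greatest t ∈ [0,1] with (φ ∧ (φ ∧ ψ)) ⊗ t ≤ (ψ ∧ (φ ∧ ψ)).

1.000

φ ∧ ψ = min(0.773, 0.983) = 0.773
φ ∧ (φ ∧ ψ) = min(0.773, 0.773) = 0.773
So the left factor is φ ∧ (φ ∧ ψ) = 0.773.
ψ ∧ (φ ∧ ψ) = min(0.983, 0.773) = 0.773
So the right-hand bound is ψ ∧ (φ ∧ ψ) = 0.773.
The residuum of the Łukasiewicz t-norm gives the supremum: min(1, 1 − 0.773 + 0.773).
1 − 0.773 + 0.773 = 1.000, so t = min(1, 1.000) = 1.000.
Check: 0.773 ⊗ 1.000 = max(0, 0.773) = 0.773 ≤ 0.773.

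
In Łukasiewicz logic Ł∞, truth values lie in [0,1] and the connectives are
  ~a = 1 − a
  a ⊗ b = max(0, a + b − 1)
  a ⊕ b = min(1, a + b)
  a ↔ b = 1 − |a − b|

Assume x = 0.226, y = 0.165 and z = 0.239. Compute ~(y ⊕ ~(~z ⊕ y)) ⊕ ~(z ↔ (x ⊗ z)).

~z = 1 − 0.239 = 0.761
~z ⊕ y = min(1, 0.761 + 0.165) = min(1, 0.926) = 0.926
~(~z ⊕ y) = 1 − 0.926 = 0.074
y ⊕ ~(~z ⊕ y) = min(1, 0.165 + 0.074) = min(1, 0.239) = 0.239
~(y ⊕ ~(~z ⊕ y)) = 1 − 0.239 = 0.761
x ⊗ z = max(0, 0.226 + 0.239 − 1) = max(0, -0.535) = 0.000
z ↔ (x ⊗ z) = 1 − |0.239 − 0.000| = 1 − 0.239 = 0.761
~(z ↔ (x ⊗ z)) = 1 − 0.761 = 0.239
~(y ⊕ ~(~z ⊕ y)) ⊕ ~(z ↔ (x ⊗ z)) = min(1, 0.761 + 0.239) = min(1, 1.000) = 1.000

1.000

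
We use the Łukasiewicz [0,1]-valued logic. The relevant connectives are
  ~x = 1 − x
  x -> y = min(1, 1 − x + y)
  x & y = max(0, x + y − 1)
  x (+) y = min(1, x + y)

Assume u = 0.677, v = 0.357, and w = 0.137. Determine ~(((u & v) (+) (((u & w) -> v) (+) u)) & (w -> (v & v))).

0.137

u & v = max(0, 0.677 + 0.357 − 1) = max(0, 0.034) = 0.034
u & w = max(0, 0.677 + 0.137 − 1) = max(0, -0.186) = 0.000
(u & w) -> v = min(1, 1 − 0.000 + 0.357) = min(1, 1.357) = 1.000
((u & w) -> v) (+) u = min(1, 1.000 + 0.677) = min(1, 1.677) = 1.000
(u & v) (+) (((u & w) -> v) (+) u) = min(1, 0.034 + 1.000) = min(1, 1.034) = 1.000
v & v = max(0, 0.357 + 0.357 − 1) = max(0, -0.286) = 0.000
w -> (v & v) = min(1, 1 − 0.137 + 0.000) = min(1, 0.863) = 0.863
((u & v) (+) (((u & w) -> v) (+) u)) & (w -> (v & v)) = max(0, 1.000 + 0.863 − 1) = max(0, 0.863) = 0.863
~(((u & v) (+) (((u & w) -> v) (+) u)) & (w -> (v & v))) = 1 − 0.863 = 0.137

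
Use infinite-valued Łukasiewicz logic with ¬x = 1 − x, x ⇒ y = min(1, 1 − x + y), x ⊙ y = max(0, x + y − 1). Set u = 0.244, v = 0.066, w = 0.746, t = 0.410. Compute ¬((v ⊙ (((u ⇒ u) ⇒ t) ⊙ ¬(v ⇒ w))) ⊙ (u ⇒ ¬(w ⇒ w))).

1.000

u ⇒ u = min(1, 1 − 0.244 + 0.244) = min(1, 1.000) = 1.000
(u ⇒ u) ⇒ t = min(1, 1 − 1.000 + 0.410) = min(1, 0.410) = 0.410
v ⇒ w = min(1, 1 − 0.066 + 0.746) = min(1, 1.680) = 1.000
¬(v ⇒ w) = 1 − 1.000 = 0.000
((u ⇒ u) ⇒ t) ⊙ ¬(v ⇒ w) = max(0, 0.410 + 0.000 − 1) = max(0, -0.590) = 0.000
v ⊙ (((u ⇒ u) ⇒ t) ⊙ ¬(v ⇒ w)) = max(0, 0.066 + 0.000 − 1) = max(0, -0.934) = 0.000
w ⇒ w = min(1, 1 − 0.746 + 0.746) = min(1, 1.000) = 1.000
¬(w ⇒ w) = 1 − 1.000 = 0.000
u ⇒ ¬(w ⇒ w) = min(1, 1 − 0.244 + 0.000) = min(1, 0.756) = 0.756
(v ⊙ (((u ⇒ u) ⇒ t) ⊙ ¬(v ⇒ w))) ⊙ (u ⇒ ¬(w ⇒ w)) = max(0, 0.000 + 0.756 − 1) = max(0, -0.244) = 0.000
¬((v ⊙ (((u ⇒ u) ⇒ t) ⊙ ¬(v ⇒ w))) ⊙ (u ⇒ ¬(w ⇒ w))) = 1 − 0.000 = 1.000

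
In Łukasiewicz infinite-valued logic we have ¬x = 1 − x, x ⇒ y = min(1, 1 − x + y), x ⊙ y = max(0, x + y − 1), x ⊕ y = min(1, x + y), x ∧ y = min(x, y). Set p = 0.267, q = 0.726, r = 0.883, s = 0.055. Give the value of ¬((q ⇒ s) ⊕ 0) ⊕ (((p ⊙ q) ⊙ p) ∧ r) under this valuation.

0.671

q ⇒ s = min(1, 1 − 0.726 + 0.055) = min(1, 0.329) = 0.329
(q ⇒ s) ⊕ 0 = min(1, 0.329 + 0.000) = min(1, 0.329) = 0.329
¬((q ⇒ s) ⊕ 0) = 1 − 0.329 = 0.671
p ⊙ q = max(0, 0.267 + 0.726 − 1) = max(0, -0.007) = 0.000
(p ⊙ q) ⊙ p = max(0, 0.000 + 0.267 − 1) = max(0, -0.733) = 0.000
((p ⊙ q) ⊙ p) ∧ r = min(0.000, 0.883) = 0.000
¬((q ⇒ s) ⊕ 0) ⊕ (((p ⊙ q) ⊙ p) ∧ r) = min(1, 0.671 + 0.000) = min(1, 0.671) = 0.671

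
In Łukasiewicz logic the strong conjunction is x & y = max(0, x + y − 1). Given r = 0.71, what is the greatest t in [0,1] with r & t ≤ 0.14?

0.43

The residuum of the Łukasiewicz t-norm gives the supremum: min(1, 1 − 0.71 + 0.14).
1 − 0.71 + 0.14 = 0.43, so t = min(1, 0.43) = 0.43.
Check: 0.71 & 0.43 = max(0, 0.14) = 0.14 ≤ 0.14.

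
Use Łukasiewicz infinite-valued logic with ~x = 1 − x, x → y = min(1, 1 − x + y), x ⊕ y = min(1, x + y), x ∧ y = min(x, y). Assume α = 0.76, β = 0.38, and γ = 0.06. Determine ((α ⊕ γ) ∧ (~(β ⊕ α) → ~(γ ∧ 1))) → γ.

0.24

α ⊕ γ = min(1, 0.76 + 0.06) = min(1, 0.82) = 0.82
β ⊕ α = min(1, 0.38 + 0.76) = min(1, 1.14) = 1.00
~(β ⊕ α) = 1 − 1.00 = 0.00
γ ∧ 1 = min(0.06, 1.00) = 0.06
~(γ ∧ 1) = 1 − 0.06 = 0.94
~(β ⊕ α) → ~(γ ∧ 1) = min(1, 1 − 0.00 + 0.94) = min(1, 1.94) = 1.00
(α ⊕ γ) ∧ (~(β ⊕ α) → ~(γ ∧ 1)) = min(0.82, 1.00) = 0.82
((α ⊕ γ) ∧ (~(β ⊕ α) → ~(γ ∧ 1))) → γ = min(1, 1 − 0.82 + 0.06) = min(1, 0.24) = 0.24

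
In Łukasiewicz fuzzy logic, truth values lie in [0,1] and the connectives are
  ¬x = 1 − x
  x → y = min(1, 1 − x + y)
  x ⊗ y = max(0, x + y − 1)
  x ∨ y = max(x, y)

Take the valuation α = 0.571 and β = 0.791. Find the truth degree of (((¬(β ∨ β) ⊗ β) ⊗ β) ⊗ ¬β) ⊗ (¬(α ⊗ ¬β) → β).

0.000

β ∨ β = max(0.791, 0.791) = 0.791
¬(β ∨ β) = 1 − 0.791 = 0.209
¬(β ∨ β) ⊗ β = max(0, 0.209 + 0.791 − 1) = max(0, 0.000) = 0.000
(¬(β ∨ β) ⊗ β) ⊗ β = max(0, 0.000 + 0.791 − 1) = max(0, -0.209) = 0.000
¬β = 1 − 0.791 = 0.209
((¬(β ∨ β) ⊗ β) ⊗ β) ⊗ ¬β = max(0, 0.000 + 0.209 − 1) = max(0, -0.791) = 0.000
α ⊗ ¬β = max(0, 0.571 + 0.209 − 1) = max(0, -0.220) = 0.000
¬(α ⊗ ¬β) = 1 − 0.000 = 1.000
¬(α ⊗ ¬β) → β = min(1, 1 − 1.000 + 0.791) = min(1, 0.791) = 0.791
(((¬(β ∨ β) ⊗ β) ⊗ β) ⊗ ¬β) ⊗ (¬(α ⊗ ¬β) → β) = max(0, 0.000 + 0.791 − 1) = max(0, -0.209) = 0.000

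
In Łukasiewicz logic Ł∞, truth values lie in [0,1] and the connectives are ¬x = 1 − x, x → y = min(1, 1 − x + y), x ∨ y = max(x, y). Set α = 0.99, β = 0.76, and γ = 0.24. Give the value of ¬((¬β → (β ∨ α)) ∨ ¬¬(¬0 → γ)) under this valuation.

¬β = 1 − 0.76 = 0.24
β ∨ α = max(0.76, 0.99) = 0.99
¬β → (β ∨ α) = min(1, 1 − 0.24 + 0.99) = min(1, 1.75) = 1.00
¬0 = 1 − 0.00 = 1.00
¬0 → γ = min(1, 1 − 1.00 + 0.24) = min(1, 0.24) = 0.24
¬(¬0 → γ) = 1 − 0.24 = 0.76
¬¬(¬0 → γ) = 1 − 0.76 = 0.24
(¬β → (β ∨ α)) ∨ ¬¬(¬0 → γ) = max(1.00, 0.24) = 1.00
¬((¬β → (β ∨ α)) ∨ ¬¬(¬0 → γ)) = 1 − 1.00 = 0.00

0.00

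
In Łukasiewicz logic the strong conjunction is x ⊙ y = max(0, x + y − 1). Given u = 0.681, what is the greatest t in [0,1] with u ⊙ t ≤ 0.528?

The residuum of the Łukasiewicz t-norm gives the supremum: min(1, 1 − 0.681 + 0.528).
1 − 0.681 + 0.528 = 0.847, so t = min(1, 0.847) = 0.847.
Check: 0.681 ⊙ 0.847 = max(0, 0.528) = 0.528 ≤ 0.528.

0.847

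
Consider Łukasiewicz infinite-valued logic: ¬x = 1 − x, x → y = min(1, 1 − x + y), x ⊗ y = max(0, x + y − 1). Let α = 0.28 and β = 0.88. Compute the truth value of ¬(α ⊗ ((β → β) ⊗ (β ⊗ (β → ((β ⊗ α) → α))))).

β → β = min(1, 1 − 0.88 + 0.88) = min(1, 1.00) = 1.00
β ⊗ α = max(0, 0.88 + 0.28 − 1) = max(0, 0.16) = 0.16
(β ⊗ α) → α = min(1, 1 − 0.16 + 0.28) = min(1, 1.12) = 1.00
β → ((β ⊗ α) → α) = min(1, 1 − 0.88 + 1.00) = min(1, 1.12) = 1.00
β ⊗ (β → ((β ⊗ α) → α)) = max(0, 0.88 + 1.00 − 1) = max(0, 0.88) = 0.88
(β → β) ⊗ (β ⊗ (β → ((β ⊗ α) → α))) = max(0, 1.00 + 0.88 − 1) = max(0, 0.88) = 0.88
α ⊗ ((β → β) ⊗ (β ⊗ (β → ((β ⊗ α) → α)))) = max(0, 0.28 + 0.88 − 1) = max(0, 0.16) = 0.16
¬(α ⊗ ((β → β) ⊗ (β ⊗ (β → ((β ⊗ α) → α))))) = 1 − 0.16 = 0.84

0.84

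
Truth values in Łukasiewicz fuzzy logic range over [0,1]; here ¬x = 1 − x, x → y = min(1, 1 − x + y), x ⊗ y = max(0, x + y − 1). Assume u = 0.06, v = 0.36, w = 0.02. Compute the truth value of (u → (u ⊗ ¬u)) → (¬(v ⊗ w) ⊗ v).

¬u = 1 − 0.06 = 0.94
u ⊗ ¬u = max(0, 0.06 + 0.94 − 1) = max(0, 0.00) = 0.00
u → (u ⊗ ¬u) = min(1, 1 − 0.06 + 0.00) = min(1, 0.94) = 0.94
v ⊗ w = max(0, 0.36 + 0.02 − 1) = max(0, -0.62) = 0.00
¬(v ⊗ w) = 1 − 0.00 = 1.00
¬(v ⊗ w) ⊗ v = max(0, 1.00 + 0.36 − 1) = max(0, 0.36) = 0.36
(u → (u ⊗ ¬u)) → (¬(v ⊗ w) ⊗ v) = min(1, 1 − 0.94 + 0.36) = min(1, 0.42) = 0.42

0.42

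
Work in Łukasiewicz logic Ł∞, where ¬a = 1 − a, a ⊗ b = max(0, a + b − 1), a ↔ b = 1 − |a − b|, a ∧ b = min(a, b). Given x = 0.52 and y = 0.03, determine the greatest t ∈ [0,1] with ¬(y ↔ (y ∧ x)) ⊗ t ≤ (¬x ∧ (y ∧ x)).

1.00

y ∧ x = min(0.03, 0.52) = 0.03
y ↔ (y ∧ x) = 1 − |0.03 − 0.03| = 1 − 0.00 = 1.00
¬(y ↔ (y ∧ x)) = 1 − 1.00 = 0.00
So the left factor is ¬(y ↔ (y ∧ x)) = 0.00.
¬x = 1 − 0.52 = 0.48
¬x ∧ (y ∧ x) = min(0.48, 0.03) = 0.03
So the right-hand bound is ¬x ∧ (y ∧ x) = 0.03.
The residuum of the Łukasiewicz t-norm gives the supremum: min(1, 1 − 0.00 + 0.03).
1 − 0.00 + 0.03 = 1.03, so t = min(1, 1.03) = 1.00.
Check: 0.00 ⊗ 1.00 = max(0, 0.00) = 0.00 ≤ 0.03.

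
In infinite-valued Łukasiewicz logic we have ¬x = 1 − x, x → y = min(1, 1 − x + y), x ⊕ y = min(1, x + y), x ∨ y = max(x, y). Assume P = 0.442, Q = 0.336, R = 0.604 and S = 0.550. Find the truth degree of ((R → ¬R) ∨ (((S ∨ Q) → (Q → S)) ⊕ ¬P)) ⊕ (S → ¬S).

1.000

¬R = 1 − 0.604 = 0.396
R → ¬R = min(1, 1 − 0.604 + 0.396) = min(1, 0.792) = 0.792
S ∨ Q = max(0.550, 0.336) = 0.550
Q → S = min(1, 1 − 0.336 + 0.550) = min(1, 1.214) = 1.000
(S ∨ Q) → (Q → S) = min(1, 1 − 0.550 + 1.000) = min(1, 1.450) = 1.000
¬P = 1 − 0.442 = 0.558
((S ∨ Q) → (Q → S)) ⊕ ¬P = min(1, 1.000 + 0.558) = min(1, 1.558) = 1.000
(R → ¬R) ∨ (((S ∨ Q) → (Q → S)) ⊕ ¬P) = max(0.792, 1.000) = 1.000
¬S = 1 − 0.550 = 0.450
S → ¬S = min(1, 1 − 0.550 + 0.450) = min(1, 0.900) = 0.900
((R → ¬R) ∨ (((S ∨ Q) → (Q → S)) ⊕ ¬P)) ⊕ (S → ¬S) = min(1, 1.000 + 0.900) = min(1, 1.900) = 1.000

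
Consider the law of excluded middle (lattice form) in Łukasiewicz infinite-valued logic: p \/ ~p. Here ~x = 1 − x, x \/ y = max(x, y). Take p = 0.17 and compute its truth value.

~p = 1 − 0.17 = 0.83
p \/ ~p = max(0.17, 0.83) = 0.83
(The value 0.83 < 1 shows this instance is not satisfied; not a Ł∞-tautology — its value is max(a, 1−a).)

0.83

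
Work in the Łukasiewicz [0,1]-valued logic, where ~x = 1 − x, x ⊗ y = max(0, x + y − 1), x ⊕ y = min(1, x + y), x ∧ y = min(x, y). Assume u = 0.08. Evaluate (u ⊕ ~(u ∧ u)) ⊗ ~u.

u ∧ u = min(0.08, 0.08) = 0.08
~(u ∧ u) = 1 − 0.08 = 0.92
u ⊕ ~(u ∧ u) = min(1, 0.08 + 0.92) = min(1, 1.00) = 1.00
~u = 1 − 0.08 = 0.92
(u ⊕ ~(u ∧ u)) ⊗ ~u = max(0, 1.00 + 0.92 − 1) = max(0, 0.92) = 0.92

0.92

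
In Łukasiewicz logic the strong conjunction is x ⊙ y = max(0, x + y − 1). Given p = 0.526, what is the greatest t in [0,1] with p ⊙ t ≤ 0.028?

The residuum of the Łukasiewicz t-norm gives the supremum: min(1, 1 − 0.526 + 0.028).
1 − 0.526 + 0.028 = 0.502, so t = min(1, 0.502) = 0.502.
Check: 0.526 ⊙ 0.502 = max(0, 0.028) = 0.028 ≤ 0.028.

0.502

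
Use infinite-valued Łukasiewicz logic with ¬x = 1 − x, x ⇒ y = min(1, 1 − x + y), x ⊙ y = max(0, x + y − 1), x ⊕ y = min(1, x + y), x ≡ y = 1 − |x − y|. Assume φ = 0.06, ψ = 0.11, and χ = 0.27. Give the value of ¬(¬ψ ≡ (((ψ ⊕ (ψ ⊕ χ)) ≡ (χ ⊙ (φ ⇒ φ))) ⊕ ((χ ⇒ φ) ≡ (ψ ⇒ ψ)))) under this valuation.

0.11

¬ψ = 1 − 0.11 = 0.89
ψ ⊕ χ = min(1, 0.11 + 0.27) = min(1, 0.38) = 0.38
ψ ⊕ (ψ ⊕ χ) = min(1, 0.11 + 0.38) = min(1, 0.49) = 0.49
φ ⇒ φ = min(1, 1 − 0.06 + 0.06) = min(1, 1.00) = 1.00
χ ⊙ (φ ⇒ φ) = max(0, 0.27 + 1.00 − 1) = max(0, 0.27) = 0.27
(ψ ⊕ (ψ ⊕ χ)) ≡ (χ ⊙ (φ ⇒ φ)) = 1 − |0.49 − 0.27| = 1 − 0.22 = 0.78
χ ⇒ φ = min(1, 1 − 0.27 + 0.06) = min(1, 0.79) = 0.79
ψ ⇒ ψ = min(1, 1 − 0.11 + 0.11) = min(1, 1.00) = 1.00
(χ ⇒ φ) ≡ (ψ ⇒ ψ) = 1 − |0.79 − 1.00| = 1 − 0.21 = 0.79
((ψ ⊕ (ψ ⊕ χ)) ≡ (χ ⊙ (φ ⇒ φ))) ⊕ ((χ ⇒ φ) ≡ (ψ ⇒ ψ)) = min(1, 0.78 + 0.79) = min(1, 1.57) = 1.00
¬ψ ≡ (((ψ ⊕ (ψ ⊕ χ)) ≡ (χ ⊙ (φ ⇒ φ))) ⊕ ((χ ⇒ φ) ≡ (ψ ⇒ ψ))) = 1 − |0.89 − 1.00| = 1 − 0.11 = 0.89
¬(¬ψ ≡ (((ψ ⊕ (ψ ⊕ χ)) ≡ (χ ⊙ (φ ⇒ φ))) ⊕ ((χ ⇒ φ) ≡ (ψ ⇒ ψ)))) = 1 − 0.89 = 0.11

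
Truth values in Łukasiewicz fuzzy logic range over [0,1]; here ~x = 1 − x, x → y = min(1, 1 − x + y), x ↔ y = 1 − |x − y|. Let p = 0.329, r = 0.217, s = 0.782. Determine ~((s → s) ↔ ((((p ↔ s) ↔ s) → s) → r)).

s → s = min(1, 1 − 0.782 + 0.782) = min(1, 1.000) = 1.000
p ↔ s = 1 − |0.329 − 0.782| = 1 − 0.453 = 0.547
(p ↔ s) ↔ s = 1 − |0.547 − 0.782| = 1 − 0.235 = 0.765
((p ↔ s) ↔ s) → s = min(1, 1 − 0.765 + 0.782) = min(1, 1.017) = 1.000
(((p ↔ s) ↔ s) → s) → r = min(1, 1 − 1.000 + 0.217) = min(1, 0.217) = 0.217
(s → s) ↔ ((((p ↔ s) ↔ s) → s) → r) = 1 − |1.000 − 0.217| = 1 − 0.783 = 0.217
~((s → s) ↔ ((((p ↔ s) ↔ s) → s) → r)) = 1 − 0.217 = 0.783

0.783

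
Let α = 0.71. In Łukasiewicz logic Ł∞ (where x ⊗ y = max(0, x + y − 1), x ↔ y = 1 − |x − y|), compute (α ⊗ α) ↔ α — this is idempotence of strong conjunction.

α ⊗ α = max(0, 0.71 + 0.71 − 1) = max(0, 0.42) = 0.42
(α ⊗ α) ↔ α = 1 − |0.42 − 0.71| = 1 − 0.29 = 0.71
(The value 0.71 < 1 shows this instance is not satisfied; fails in Ł∞ since a ⊗ a = max(0, 2a−1) ≠ a in general.)

0.71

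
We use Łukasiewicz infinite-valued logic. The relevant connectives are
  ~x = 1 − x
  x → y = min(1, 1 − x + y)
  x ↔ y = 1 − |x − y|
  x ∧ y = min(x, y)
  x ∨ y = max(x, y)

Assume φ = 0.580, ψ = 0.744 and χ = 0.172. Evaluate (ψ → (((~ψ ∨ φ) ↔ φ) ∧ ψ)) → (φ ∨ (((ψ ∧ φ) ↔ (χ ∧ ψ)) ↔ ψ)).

~ψ = 1 − 0.744 = 0.256
~ψ ∨ φ = max(0.256, 0.580) = 0.580
(~ψ ∨ φ) ↔ φ = 1 − |0.580 − 0.580| = 1 − 0.000 = 1.000
((~ψ ∨ φ) ↔ φ) ∧ ψ = min(1.000, 0.744) = 0.744
ψ → (((~ψ ∨ φ) ↔ φ) ∧ ψ) = min(1, 1 − 0.744 + 0.744) = min(1, 1.000) = 1.000
ψ ∧ φ = min(0.744, 0.580) = 0.580
χ ∧ ψ = min(0.172, 0.744) = 0.172
(ψ ∧ φ) ↔ (χ ∧ ψ) = 1 − |0.580 − 0.172| = 1 − 0.408 = 0.592
((ψ ∧ φ) ↔ (χ ∧ ψ)) ↔ ψ = 1 − |0.592 − 0.744| = 1 − 0.152 = 0.848
φ ∨ (((ψ ∧ φ) ↔ (χ ∧ ψ)) ↔ ψ) = max(0.580, 0.848) = 0.848
(ψ → (((~ψ ∨ φ) ↔ φ) ∧ ψ)) → (φ ∨ (((ψ ∧ φ) ↔ (χ ∧ ψ)) ↔ ψ)) = min(1, 1 − 1.000 + 0.848) = min(1, 0.848) = 0.848

0.848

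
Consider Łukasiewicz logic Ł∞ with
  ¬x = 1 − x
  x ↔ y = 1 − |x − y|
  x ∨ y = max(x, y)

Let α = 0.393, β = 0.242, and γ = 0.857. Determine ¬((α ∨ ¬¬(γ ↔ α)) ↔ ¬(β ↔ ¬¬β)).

γ ↔ α = 1 − |0.857 − 0.393| = 1 − 0.464 = 0.536
¬(γ ↔ α) = 1 − 0.536 = 0.464
¬¬(γ ↔ α) = 1 − 0.464 = 0.536
α ∨ ¬¬(γ ↔ α) = max(0.393, 0.536) = 0.536
¬β = 1 − 0.242 = 0.758
¬¬β = 1 − 0.758 = 0.242
β ↔ ¬¬β = 1 − |0.242 − 0.242| = 1 − 0.000 = 1.000
¬(β ↔ ¬¬β) = 1 − 1.000 = 0.000
(α ∨ ¬¬(γ ↔ α)) ↔ ¬(β ↔ ¬¬β) = 1 − |0.536 − 0.000| = 1 − 0.536 = 0.464
¬((α ∨ ¬¬(γ ↔ α)) ↔ ¬(β ↔ ¬¬β)) = 1 − 0.464 = 0.536

0.536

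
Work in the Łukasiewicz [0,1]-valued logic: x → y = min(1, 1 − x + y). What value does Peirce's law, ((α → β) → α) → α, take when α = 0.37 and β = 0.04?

α → β = min(1, 1 − 0.37 + 0.04) = min(1, 0.67) = 0.67
(α → β) → α = min(1, 1 − 0.67 + 0.37) = min(1, 0.70) = 0.70
((α → β) → α) → α = min(1, 1 − 0.70 + 0.37) = min(1, 0.67) = 0.67
(The value 0.67 < 1 shows this instance is not satisfied; not a Ł∞-tautology in general.)

0.67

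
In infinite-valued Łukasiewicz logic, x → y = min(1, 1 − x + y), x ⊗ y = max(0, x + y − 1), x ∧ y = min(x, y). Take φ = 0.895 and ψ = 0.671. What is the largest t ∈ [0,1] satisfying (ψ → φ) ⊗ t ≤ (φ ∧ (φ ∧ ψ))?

0.671

ψ → φ = min(1, 1 − 0.671 + 0.895) = min(1, 1.224) = 1.000
So the left factor is ψ → φ = 1.000.
φ ∧ ψ = min(0.895, 0.671) = 0.671
φ ∧ (φ ∧ ψ) = min(0.895, 0.671) = 0.671
So the right-hand bound is φ ∧ (φ ∧ ψ) = 0.671.
The residuum of the Łukasiewicz t-norm gives the supremum: min(1, 1 − 1.000 + 0.671).
1 − 1.000 + 0.671 = 0.671, so t = min(1, 0.671) = 0.671.
Check: 1.000 ⊗ 0.671 = max(0, 0.671) = 0.671 ≤ 0.671.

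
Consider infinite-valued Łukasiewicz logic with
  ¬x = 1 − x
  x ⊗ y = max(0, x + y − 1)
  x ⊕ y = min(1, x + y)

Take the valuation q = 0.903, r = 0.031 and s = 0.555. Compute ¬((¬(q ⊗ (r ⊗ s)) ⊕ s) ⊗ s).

r ⊗ s = max(0, 0.031 + 0.555 − 1) = max(0, -0.414) = 0.000
q ⊗ (r ⊗ s) = max(0, 0.903 + 0.000 − 1) = max(0, -0.097) = 0.000
¬(q ⊗ (r ⊗ s)) = 1 − 0.000 = 1.000
¬(q ⊗ (r ⊗ s)) ⊕ s = min(1, 1.000 + 0.555) = min(1, 1.555) = 1.000
(¬(q ⊗ (r ⊗ s)) ⊕ s) ⊗ s = max(0, 1.000 + 0.555 − 1) = max(0, 0.555) = 0.555
¬((¬(q ⊗ (r ⊗ s)) ⊕ s) ⊗ s) = 1 − 0.555 = 0.445

0.445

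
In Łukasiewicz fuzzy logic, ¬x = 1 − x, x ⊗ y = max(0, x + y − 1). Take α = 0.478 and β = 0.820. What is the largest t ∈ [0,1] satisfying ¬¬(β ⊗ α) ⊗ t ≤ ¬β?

β ⊗ α = max(0, 0.820 + 0.478 − 1) = max(0, 0.298) = 0.298
¬(β ⊗ α) = 1 − 0.298 = 0.702
¬¬(β ⊗ α) = 1 − 0.702 = 0.298
So the left factor is ¬¬(β ⊗ α) = 0.298.
¬β = 1 − 0.820 = 0.180
So the right-hand bound is ¬β = 0.180.
The residuum of the Łukasiewicz t-norm gives the supremum: min(1, 1 − 0.298 + 0.180).
1 − 0.298 + 0.180 = 0.882, so t = min(1, 0.882) = 0.882.
Check: 0.298 ⊗ 0.882 = max(0, 0.180) = 0.180 ≤ 0.180.

0.882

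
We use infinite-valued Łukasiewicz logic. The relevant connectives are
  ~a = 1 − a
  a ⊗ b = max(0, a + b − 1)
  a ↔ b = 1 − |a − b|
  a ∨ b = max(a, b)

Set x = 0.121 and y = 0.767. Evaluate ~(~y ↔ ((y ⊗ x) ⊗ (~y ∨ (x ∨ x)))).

0.233

~y = 1 − 0.767 = 0.233
y ⊗ x = max(0, 0.767 + 0.121 − 1) = max(0, -0.112) = 0.000
x ∨ x = max(0.121, 0.121) = 0.121
~y ∨ (x ∨ x) = max(0.233, 0.121) = 0.233
(y ⊗ x) ⊗ (~y ∨ (x ∨ x)) = max(0, 0.000 + 0.233 − 1) = max(0, -0.767) = 0.000
~y ↔ ((y ⊗ x) ⊗ (~y ∨ (x ∨ x))) = 1 − |0.233 − 0.000| = 1 − 0.233 = 0.767
~(~y ↔ ((y ⊗ x) ⊗ (~y ∨ (x ∨ x)))) = 1 − 0.767 = 0.233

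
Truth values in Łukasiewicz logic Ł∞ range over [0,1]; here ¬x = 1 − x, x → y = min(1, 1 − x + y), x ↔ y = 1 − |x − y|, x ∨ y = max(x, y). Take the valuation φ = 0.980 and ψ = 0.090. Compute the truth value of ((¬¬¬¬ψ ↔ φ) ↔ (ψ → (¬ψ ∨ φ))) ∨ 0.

¬ψ = 1 − 0.090 = 0.910
¬¬ψ = 1 − 0.910 = 0.090
¬¬¬ψ = 1 − 0.090 = 0.910
¬¬¬¬ψ = 1 − 0.910 = 0.090
¬¬¬¬ψ ↔ φ = 1 − |0.090 − 0.980| = 1 − 0.890 = 0.110
¬ψ ∨ φ = max(0.910, 0.980) = 0.980
ψ → (¬ψ ∨ φ) = min(1, 1 − 0.090 + 0.980) = min(1, 1.890) = 1.000
(¬¬¬¬ψ ↔ φ) ↔ (ψ → (¬ψ ∨ φ)) = 1 − |0.110 − 1.000| = 1 − 0.890 = 0.110
((¬¬¬¬ψ ↔ φ) ↔ (ψ → (¬ψ ∨ φ))) ∨ 0 = max(0.110, 0.000) = 0.110

0.110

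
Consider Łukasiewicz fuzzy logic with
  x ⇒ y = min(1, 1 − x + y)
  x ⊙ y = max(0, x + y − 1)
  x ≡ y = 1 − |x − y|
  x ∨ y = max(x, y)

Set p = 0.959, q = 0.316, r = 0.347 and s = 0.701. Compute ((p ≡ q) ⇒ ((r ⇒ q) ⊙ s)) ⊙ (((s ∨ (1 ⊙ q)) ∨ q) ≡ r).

p ≡ q = 1 − |0.959 − 0.316| = 1 − 0.643 = 0.357
r ⇒ q = min(1, 1 − 0.347 + 0.316) = min(1, 0.969) = 0.969
(r ⇒ q) ⊙ s = max(0, 0.969 + 0.701 − 1) = max(0, 0.670) = 0.670
(p ≡ q) ⇒ ((r ⇒ q) ⊙ s) = min(1, 1 − 0.357 + 0.670) = min(1, 1.313) = 1.000
1 ⊙ q = max(0, 1.000 + 0.316 − 1) = max(0, 0.316) = 0.316
s ∨ (1 ⊙ q) = max(0.701, 0.316) = 0.701
(s ∨ (1 ⊙ q)) ∨ q = max(0.701, 0.316) = 0.701
((s ∨ (1 ⊙ q)) ∨ q) ≡ r = 1 − |0.701 − 0.347| = 1 − 0.354 = 0.646
((p ≡ q) ⇒ ((r ⇒ q) ⊙ s)) ⊙ (((s ∨ (1 ⊙ q)) ∨ q) ≡ r) = max(0, 1.000 + 0.646 − 1) = max(0, 0.646) = 0.646

0.646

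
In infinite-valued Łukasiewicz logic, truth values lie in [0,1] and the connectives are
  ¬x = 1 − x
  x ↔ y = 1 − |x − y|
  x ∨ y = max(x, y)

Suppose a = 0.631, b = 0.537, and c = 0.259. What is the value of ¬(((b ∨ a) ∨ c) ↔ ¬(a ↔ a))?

0.631

b ∨ a = max(0.537, 0.631) = 0.631
(b ∨ a) ∨ c = max(0.631, 0.259) = 0.631
a ↔ a = 1 − |0.631 − 0.631| = 1 − 0.000 = 1.000
¬(a ↔ a) = 1 − 1.000 = 0.000
((b ∨ a) ∨ c) ↔ ¬(a ↔ a) = 1 − |0.631 − 0.000| = 1 − 0.631 = 0.369
¬(((b ∨ a) ∨ c) ↔ ¬(a ↔ a)) = 1 − 0.369 = 0.631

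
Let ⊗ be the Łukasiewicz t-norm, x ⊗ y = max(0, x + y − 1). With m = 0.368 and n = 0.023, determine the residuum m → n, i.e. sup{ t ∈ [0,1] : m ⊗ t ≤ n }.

0.655

The residuum of the Łukasiewicz t-norm gives the supremum: min(1, 1 − 0.368 + 0.023).
1 − 0.368 + 0.023 = 0.655, so t = min(1, 0.655) = 0.655.
Check: 0.368 ⊗ 0.655 = max(0, 0.023) = 0.023 ≤ 0.023.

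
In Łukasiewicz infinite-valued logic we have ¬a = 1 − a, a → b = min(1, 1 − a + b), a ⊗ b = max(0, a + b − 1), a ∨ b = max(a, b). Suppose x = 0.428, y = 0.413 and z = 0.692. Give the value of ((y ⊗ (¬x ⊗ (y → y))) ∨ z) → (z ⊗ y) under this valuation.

0.413

¬x = 1 − 0.428 = 0.572
y → y = min(1, 1 − 0.413 + 0.413) = min(1, 1.000) = 1.000
¬x ⊗ (y → y) = max(0, 0.572 + 1.000 − 1) = max(0, 0.572) = 0.572
y ⊗ (¬x ⊗ (y → y)) = max(0, 0.413 + 0.572 − 1) = max(0, -0.015) = 0.000
(y ⊗ (¬x ⊗ (y → y))) ∨ z = max(0.000, 0.692) = 0.692
z ⊗ y = max(0, 0.692 + 0.413 − 1) = max(0, 0.105) = 0.105
((y ⊗ (¬x ⊗ (y → y))) ∨ z) → (z ⊗ y) = min(1, 1 − 0.692 + 0.105) = min(1, 0.413) = 0.413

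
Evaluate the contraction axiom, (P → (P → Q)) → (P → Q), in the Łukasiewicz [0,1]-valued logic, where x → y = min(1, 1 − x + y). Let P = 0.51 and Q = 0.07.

P → Q = min(1, 1 − 0.51 + 0.07) = min(1, 0.56) = 0.56
P → (P → Q) = min(1, 1 − 0.51 + 0.56) = min(1, 1.05) = 1.00
(P → (P → Q)) → (P → Q) = min(1, 1 − 1.00 + 0.56) = min(1, 0.56) = 0.56
(The value 0.56 < 1 shows this instance is not satisfied; fails in Ł∞ (the t-norm is not idempotent).)

0.56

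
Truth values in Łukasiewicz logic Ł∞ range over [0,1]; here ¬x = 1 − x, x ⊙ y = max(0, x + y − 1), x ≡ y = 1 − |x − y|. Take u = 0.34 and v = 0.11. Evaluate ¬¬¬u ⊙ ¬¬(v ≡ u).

0.43

¬u = 1 − 0.34 = 0.66
¬¬u = 1 − 0.66 = 0.34
¬¬¬u = 1 − 0.34 = 0.66
v ≡ u = 1 − |0.11 − 0.34| = 1 − 0.23 = 0.77
¬(v ≡ u) = 1 − 0.77 = 0.23
¬¬(v ≡ u) = 1 − 0.23 = 0.77
¬¬¬u ⊙ ¬¬(v ≡ u) = max(0, 0.66 + 0.77 − 1) = max(0, 0.43) = 0.43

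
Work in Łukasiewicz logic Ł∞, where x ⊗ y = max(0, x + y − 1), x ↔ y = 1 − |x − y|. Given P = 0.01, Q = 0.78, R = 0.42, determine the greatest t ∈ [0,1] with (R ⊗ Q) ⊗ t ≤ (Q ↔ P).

R ⊗ Q = max(0, 0.42 + 0.78 − 1) = max(0, 0.20) = 0.20
So the left factor is R ⊗ Q = 0.20.
Q ↔ P = 1 − |0.78 − 0.01| = 1 − 0.77 = 0.23
So the right-hand bound is Q ↔ P = 0.23.
The residuum of the Łukasiewicz t-norm gives the supremum: min(1, 1 − 0.20 + 0.23).
1 − 0.20 + 0.23 = 1.03, so t = min(1, 1.03) = 1.00.
Check: 0.20 ⊗ 1.00 = max(0, 0.20) = 0.20 ≤ 0.23.

1.00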